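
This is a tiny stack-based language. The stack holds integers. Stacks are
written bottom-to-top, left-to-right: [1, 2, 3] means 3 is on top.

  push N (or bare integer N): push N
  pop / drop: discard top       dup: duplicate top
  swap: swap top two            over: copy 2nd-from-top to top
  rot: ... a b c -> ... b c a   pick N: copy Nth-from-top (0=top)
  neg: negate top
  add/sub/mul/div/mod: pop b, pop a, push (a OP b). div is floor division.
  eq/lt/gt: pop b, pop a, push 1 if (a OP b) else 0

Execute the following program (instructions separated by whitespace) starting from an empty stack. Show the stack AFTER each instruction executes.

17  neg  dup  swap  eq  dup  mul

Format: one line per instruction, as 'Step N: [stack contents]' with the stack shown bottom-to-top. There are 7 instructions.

Step 1: [17]
Step 2: [-17]
Step 3: [-17, -17]
Step 4: [-17, -17]
Step 5: [1]
Step 6: [1, 1]
Step 7: [1]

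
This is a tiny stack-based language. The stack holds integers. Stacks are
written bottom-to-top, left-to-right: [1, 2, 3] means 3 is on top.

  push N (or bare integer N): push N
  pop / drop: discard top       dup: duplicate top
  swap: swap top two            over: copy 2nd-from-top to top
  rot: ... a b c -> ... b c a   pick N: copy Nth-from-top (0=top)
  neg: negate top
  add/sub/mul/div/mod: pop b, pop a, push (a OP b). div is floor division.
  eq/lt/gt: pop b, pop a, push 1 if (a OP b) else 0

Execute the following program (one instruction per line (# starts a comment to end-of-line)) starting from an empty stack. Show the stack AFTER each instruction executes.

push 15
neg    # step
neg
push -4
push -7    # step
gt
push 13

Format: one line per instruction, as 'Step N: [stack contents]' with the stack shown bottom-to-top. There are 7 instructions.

Step 1: [15]
Step 2: [-15]
Step 3: [15]
Step 4: [15, -4]
Step 5: [15, -4, -7]
Step 6: [15, 1]
Step 7: [15, 1, 13]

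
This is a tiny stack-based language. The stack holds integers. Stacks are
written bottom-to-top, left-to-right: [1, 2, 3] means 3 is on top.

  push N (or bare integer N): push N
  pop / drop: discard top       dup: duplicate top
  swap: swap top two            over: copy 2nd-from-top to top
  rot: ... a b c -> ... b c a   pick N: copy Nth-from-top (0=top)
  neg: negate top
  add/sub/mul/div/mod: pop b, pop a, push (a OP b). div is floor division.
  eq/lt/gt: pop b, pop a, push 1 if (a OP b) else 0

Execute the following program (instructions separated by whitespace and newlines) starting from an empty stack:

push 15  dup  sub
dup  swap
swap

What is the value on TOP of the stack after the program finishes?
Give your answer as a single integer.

After 'push 15': [15]
After 'dup': [15, 15]
After 'sub': [0]
After 'dup': [0, 0]
After 'swap': [0, 0]
After 'swap': [0, 0]

Answer: 0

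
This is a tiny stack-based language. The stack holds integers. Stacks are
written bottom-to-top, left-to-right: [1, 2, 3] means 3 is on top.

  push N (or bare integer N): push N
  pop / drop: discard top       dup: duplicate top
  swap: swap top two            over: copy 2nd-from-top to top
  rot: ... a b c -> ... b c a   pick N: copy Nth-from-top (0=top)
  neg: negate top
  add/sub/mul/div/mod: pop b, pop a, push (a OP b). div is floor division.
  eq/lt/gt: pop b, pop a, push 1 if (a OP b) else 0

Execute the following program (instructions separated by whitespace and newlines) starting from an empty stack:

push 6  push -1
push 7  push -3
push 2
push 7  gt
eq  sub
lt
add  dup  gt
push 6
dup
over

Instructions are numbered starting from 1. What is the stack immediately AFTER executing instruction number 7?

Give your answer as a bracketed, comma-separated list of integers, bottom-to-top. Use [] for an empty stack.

Step 1 ('push 6'): [6]
Step 2 ('push -1'): [6, -1]
Step 3 ('push 7'): [6, -1, 7]
Step 4 ('push -3'): [6, -1, 7, -3]
Step 5 ('push 2'): [6, -1, 7, -3, 2]
Step 6 ('push 7'): [6, -1, 7, -3, 2, 7]
Step 7 ('gt'): [6, -1, 7, -3, 0]

Answer: [6, -1, 7, -3, 0]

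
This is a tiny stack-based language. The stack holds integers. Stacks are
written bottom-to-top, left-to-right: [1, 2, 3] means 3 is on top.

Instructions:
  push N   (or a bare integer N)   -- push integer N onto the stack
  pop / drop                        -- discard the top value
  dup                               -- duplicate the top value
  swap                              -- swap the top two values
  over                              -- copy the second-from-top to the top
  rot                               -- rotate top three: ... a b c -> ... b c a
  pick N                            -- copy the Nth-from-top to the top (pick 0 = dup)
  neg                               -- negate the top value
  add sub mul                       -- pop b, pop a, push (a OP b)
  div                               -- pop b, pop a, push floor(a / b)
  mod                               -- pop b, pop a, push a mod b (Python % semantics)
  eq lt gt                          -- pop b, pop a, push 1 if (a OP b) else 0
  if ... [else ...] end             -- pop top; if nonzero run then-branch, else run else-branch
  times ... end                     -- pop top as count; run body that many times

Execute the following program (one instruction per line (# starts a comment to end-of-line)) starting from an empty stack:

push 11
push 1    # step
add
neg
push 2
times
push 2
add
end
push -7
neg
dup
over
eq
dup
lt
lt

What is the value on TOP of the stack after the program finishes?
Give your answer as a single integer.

After 'push 11': [11]
After 'push 1': [11, 1]
After 'add': [12]
After 'neg': [-12]
After 'push 2': [-12, 2]
After 'times': [-12]
After 'push 2': [-12, 2]
After 'add': [-10]
After 'push 2': [-10, 2]
After 'add': [-8]
After 'push -7': [-8, -7]
After 'neg': [-8, 7]
After 'dup': [-8, 7, 7]
After 'over': [-8, 7, 7, 7]
After 'eq': [-8, 7, 1]
After 'dup': [-8, 7, 1, 1]
After 'lt': [-8, 7, 0]
After 'lt': [-8, 0]

Answer: 0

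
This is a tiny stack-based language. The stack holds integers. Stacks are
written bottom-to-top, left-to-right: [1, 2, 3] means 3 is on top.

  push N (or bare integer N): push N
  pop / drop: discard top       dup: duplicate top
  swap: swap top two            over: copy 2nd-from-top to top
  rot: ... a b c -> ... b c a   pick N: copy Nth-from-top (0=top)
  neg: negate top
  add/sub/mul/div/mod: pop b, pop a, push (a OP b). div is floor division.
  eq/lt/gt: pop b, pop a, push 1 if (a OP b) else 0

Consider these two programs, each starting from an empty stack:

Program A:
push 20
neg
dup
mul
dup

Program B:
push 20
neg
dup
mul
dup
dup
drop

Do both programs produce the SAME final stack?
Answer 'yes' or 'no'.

Program A trace:
  After 'push 20': [20]
  After 'neg': [-20]
  After 'dup': [-20, -20]
  After 'mul': [400]
  After 'dup': [400, 400]
Program A final stack: [400, 400]

Program B trace:
  After 'push 20': [20]
  After 'neg': [-20]
  After 'dup': [-20, -20]
  After 'mul': [400]
  After 'dup': [400, 400]
  After 'dup': [400, 400, 400]
  After 'drop': [400, 400]
Program B final stack: [400, 400]
Same: yes

Answer: yes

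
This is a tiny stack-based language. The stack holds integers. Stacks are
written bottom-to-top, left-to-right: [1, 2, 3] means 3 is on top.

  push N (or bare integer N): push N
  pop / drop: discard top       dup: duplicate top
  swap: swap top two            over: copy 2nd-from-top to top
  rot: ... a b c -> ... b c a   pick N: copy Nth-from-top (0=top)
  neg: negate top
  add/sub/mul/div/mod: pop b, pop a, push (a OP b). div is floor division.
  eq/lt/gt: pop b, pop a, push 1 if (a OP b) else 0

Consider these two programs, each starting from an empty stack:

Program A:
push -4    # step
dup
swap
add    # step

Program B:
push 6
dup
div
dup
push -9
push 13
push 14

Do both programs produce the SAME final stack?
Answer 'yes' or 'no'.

Answer: no

Derivation:
Program A trace:
  After 'push -4': [-4]
  After 'dup': [-4, -4]
  After 'swap': [-4, -4]
  After 'add': [-8]
Program A final stack: [-8]

Program B trace:
  After 'push 6': [6]
  After 'dup': [6, 6]
  After 'div': [1]
  After 'dup': [1, 1]
  After 'push -9': [1, 1, -9]
  After 'push 13': [1, 1, -9, 13]
  After 'push 14': [1, 1, -9, 13, 14]
Program B final stack: [1, 1, -9, 13, 14]
Same: no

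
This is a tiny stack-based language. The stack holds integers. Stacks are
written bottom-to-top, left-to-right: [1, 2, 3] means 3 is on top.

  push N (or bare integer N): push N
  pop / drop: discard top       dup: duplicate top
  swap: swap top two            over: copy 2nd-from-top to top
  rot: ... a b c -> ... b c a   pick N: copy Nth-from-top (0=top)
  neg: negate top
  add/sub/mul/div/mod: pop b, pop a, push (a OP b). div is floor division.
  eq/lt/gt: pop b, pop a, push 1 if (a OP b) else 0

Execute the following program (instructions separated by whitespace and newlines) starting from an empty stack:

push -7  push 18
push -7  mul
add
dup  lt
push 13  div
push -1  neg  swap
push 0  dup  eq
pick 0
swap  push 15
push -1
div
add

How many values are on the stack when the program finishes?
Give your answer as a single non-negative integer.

After 'push -7': stack = [-7] (depth 1)
After 'push 18': stack = [-7, 18] (depth 2)
After 'push -7': stack = [-7, 18, -7] (depth 3)
After 'mul': stack = [-7, -126] (depth 2)
After 'add': stack = [-133] (depth 1)
After 'dup': stack = [-133, -133] (depth 2)
After 'lt': stack = [0] (depth 1)
After 'push 13': stack = [0, 13] (depth 2)
After 'div': stack = [0] (depth 1)
After 'push -1': stack = [0, -1] (depth 2)
  ...
After 'swap': stack = [1, 0] (depth 2)
After 'push 0': stack = [1, 0, 0] (depth 3)
After 'dup': stack = [1, 0, 0, 0] (depth 4)
After 'eq': stack = [1, 0, 1] (depth 3)
After 'pick 0': stack = [1, 0, 1, 1] (depth 4)
After 'swap': stack = [1, 0, 1, 1] (depth 4)
After 'push 15': stack = [1, 0, 1, 1, 15] (depth 5)
After 'push -1': stack = [1, 0, 1, 1, 15, -1] (depth 6)
After 'div': stack = [1, 0, 1, 1, -15] (depth 5)
After 'add': stack = [1, 0, 1, -14] (depth 4)

Answer: 4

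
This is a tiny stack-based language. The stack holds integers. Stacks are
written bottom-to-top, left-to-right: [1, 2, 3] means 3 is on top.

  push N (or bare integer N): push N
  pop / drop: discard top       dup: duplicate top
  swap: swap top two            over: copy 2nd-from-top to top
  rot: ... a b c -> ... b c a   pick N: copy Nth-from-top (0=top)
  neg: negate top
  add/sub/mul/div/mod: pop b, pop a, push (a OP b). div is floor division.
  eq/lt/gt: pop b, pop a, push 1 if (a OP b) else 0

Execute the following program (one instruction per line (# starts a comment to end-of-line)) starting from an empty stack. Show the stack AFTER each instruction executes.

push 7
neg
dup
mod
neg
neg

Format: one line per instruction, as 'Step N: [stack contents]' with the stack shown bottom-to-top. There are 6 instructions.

Step 1: [7]
Step 2: [-7]
Step 3: [-7, -7]
Step 4: [0]
Step 5: [0]
Step 6: [0]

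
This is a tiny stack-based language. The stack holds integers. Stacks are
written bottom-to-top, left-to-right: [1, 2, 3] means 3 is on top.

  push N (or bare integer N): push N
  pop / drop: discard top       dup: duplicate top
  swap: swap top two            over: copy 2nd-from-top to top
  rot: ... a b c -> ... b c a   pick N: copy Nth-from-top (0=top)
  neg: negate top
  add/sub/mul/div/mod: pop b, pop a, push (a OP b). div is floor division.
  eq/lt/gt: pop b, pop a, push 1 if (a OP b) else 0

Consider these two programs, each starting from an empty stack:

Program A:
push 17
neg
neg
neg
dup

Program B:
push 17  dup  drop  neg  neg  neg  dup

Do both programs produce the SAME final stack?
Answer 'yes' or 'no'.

Program A trace:
  After 'push 17': [17]
  After 'neg': [-17]
  After 'neg': [17]
  After 'neg': [-17]
  After 'dup': [-17, -17]
Program A final stack: [-17, -17]

Program B trace:
  After 'push 17': [17]
  After 'dup': [17, 17]
  After 'drop': [17]
  After 'neg': [-17]
  After 'neg': [17]
  After 'neg': [-17]
  After 'dup': [-17, -17]
Program B final stack: [-17, -17]
Same: yes

Answer: yes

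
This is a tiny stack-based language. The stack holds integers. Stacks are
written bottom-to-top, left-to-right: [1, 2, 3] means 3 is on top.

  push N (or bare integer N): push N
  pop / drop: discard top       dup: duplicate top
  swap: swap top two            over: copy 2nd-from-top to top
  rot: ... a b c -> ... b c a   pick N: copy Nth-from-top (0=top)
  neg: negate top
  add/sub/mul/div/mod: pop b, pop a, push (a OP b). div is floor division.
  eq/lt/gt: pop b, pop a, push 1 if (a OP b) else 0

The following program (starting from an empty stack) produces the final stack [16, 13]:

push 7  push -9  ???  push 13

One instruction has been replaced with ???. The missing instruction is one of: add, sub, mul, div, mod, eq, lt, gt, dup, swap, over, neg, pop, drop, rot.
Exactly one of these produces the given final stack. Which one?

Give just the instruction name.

Stack before ???: [7, -9]
Stack after ???:  [16]
The instruction that transforms [7, -9] -> [16] is: sub

Answer: sub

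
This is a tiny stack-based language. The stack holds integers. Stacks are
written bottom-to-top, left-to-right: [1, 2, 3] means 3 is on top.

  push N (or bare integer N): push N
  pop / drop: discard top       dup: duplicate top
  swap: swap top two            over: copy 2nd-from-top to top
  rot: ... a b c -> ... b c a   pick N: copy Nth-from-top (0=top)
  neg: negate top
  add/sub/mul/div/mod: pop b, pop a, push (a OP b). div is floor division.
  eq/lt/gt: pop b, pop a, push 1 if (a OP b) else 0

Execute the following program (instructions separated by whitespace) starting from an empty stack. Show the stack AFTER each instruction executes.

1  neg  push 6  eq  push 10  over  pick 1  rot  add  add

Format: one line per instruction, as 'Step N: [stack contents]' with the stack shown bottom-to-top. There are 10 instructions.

Step 1: [1]
Step 2: [-1]
Step 3: [-1, 6]
Step 4: [0]
Step 5: [0, 10]
Step 6: [0, 10, 0]
Step 7: [0, 10, 0, 10]
Step 8: [0, 0, 10, 10]
Step 9: [0, 0, 20]
Step 10: [0, 20]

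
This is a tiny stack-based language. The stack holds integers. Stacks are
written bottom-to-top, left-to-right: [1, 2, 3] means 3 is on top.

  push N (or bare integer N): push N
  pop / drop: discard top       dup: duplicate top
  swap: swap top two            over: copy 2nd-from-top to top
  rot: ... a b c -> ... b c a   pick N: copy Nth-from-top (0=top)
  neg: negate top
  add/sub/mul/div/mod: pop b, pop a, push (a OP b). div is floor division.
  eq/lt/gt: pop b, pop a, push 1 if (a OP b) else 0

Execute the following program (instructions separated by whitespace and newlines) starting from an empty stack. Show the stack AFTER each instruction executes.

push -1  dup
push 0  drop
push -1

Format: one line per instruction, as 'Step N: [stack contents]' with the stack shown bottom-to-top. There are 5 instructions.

Step 1: [-1]
Step 2: [-1, -1]
Step 3: [-1, -1, 0]
Step 4: [-1, -1]
Step 5: [-1, -1, -1]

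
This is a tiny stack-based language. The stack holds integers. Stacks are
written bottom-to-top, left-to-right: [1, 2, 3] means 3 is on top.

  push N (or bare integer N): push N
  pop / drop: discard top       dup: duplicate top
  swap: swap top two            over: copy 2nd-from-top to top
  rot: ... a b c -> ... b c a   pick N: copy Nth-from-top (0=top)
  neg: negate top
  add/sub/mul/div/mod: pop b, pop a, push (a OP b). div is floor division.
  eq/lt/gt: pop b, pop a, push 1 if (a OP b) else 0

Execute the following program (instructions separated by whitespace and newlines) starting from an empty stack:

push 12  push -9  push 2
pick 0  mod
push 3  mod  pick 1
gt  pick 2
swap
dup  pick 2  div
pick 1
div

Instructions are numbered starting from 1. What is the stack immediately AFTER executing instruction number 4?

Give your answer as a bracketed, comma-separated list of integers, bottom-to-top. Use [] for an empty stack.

Answer: [12, -9, 2, 2]

Derivation:
Step 1 ('push 12'): [12]
Step 2 ('push -9'): [12, -9]
Step 3 ('push 2'): [12, -9, 2]
Step 4 ('pick 0'): [12, -9, 2, 2]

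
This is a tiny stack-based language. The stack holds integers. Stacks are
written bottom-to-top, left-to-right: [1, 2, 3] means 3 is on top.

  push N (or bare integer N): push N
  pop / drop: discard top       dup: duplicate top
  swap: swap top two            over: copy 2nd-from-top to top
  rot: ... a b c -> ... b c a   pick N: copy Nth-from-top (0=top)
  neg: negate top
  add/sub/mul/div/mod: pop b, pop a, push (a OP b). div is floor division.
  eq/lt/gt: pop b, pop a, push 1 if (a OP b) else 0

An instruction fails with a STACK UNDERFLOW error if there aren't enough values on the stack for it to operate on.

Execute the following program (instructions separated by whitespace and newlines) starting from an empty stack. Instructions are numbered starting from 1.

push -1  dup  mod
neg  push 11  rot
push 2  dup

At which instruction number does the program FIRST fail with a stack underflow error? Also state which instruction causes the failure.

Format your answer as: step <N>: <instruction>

Step 1 ('push -1'): stack = [-1], depth = 1
Step 2 ('dup'): stack = [-1, -1], depth = 2
Step 3 ('mod'): stack = [0], depth = 1
Step 4 ('neg'): stack = [0], depth = 1
Step 5 ('push 11'): stack = [0, 11], depth = 2
Step 6 ('rot'): needs 3 value(s) but depth is 2 — STACK UNDERFLOW

Answer: step 6: rot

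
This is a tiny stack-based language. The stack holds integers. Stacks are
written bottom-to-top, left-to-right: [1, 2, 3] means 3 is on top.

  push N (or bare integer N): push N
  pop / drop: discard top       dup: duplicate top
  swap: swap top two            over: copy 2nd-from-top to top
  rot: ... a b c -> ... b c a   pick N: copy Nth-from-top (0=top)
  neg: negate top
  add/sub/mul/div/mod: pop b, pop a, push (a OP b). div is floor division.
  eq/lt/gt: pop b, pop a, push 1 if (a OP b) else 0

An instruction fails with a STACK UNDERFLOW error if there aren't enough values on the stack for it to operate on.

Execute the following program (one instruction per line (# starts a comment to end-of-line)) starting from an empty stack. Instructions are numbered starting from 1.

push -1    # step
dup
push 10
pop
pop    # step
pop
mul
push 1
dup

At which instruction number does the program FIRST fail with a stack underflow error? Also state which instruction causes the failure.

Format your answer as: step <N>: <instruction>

Step 1 ('push -1'): stack = [-1], depth = 1
Step 2 ('dup'): stack = [-1, -1], depth = 2
Step 3 ('push 10'): stack = [-1, -1, 10], depth = 3
Step 4 ('pop'): stack = [-1, -1], depth = 2
Step 5 ('pop'): stack = [-1], depth = 1
Step 6 ('pop'): stack = [], depth = 0
Step 7 ('mul'): needs 2 value(s) but depth is 0 — STACK UNDERFLOW

Answer: step 7: mul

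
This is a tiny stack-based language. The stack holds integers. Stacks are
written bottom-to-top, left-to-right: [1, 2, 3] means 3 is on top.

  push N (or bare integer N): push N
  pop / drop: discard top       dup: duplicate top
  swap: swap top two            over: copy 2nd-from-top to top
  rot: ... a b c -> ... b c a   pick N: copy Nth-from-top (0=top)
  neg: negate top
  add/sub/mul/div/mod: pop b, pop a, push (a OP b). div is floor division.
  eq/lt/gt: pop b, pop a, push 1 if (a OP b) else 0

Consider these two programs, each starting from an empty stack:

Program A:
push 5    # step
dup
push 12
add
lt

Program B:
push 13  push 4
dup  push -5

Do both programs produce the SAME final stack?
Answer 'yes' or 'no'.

Answer: no

Derivation:
Program A trace:
  After 'push 5': [5]
  After 'dup': [5, 5]
  After 'push 12': [5, 5, 12]
  After 'add': [5, 17]
  After 'lt': [1]
Program A final stack: [1]

Program B trace:
  After 'push 13': [13]
  After 'push 4': [13, 4]
  After 'dup': [13, 4, 4]
  After 'push -5': [13, 4, 4, -5]
Program B final stack: [13, 4, 4, -5]
Same: no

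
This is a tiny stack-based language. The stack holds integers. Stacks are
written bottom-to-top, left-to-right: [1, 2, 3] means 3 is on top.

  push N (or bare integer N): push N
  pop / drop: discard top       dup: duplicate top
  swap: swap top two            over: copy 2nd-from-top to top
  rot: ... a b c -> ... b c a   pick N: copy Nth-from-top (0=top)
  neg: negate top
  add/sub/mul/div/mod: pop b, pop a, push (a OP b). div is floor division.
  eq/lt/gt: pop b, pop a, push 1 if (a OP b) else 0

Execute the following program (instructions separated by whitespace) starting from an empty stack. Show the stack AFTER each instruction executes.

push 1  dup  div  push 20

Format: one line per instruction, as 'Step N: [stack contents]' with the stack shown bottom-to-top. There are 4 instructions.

Step 1: [1]
Step 2: [1, 1]
Step 3: [1]
Step 4: [1, 20]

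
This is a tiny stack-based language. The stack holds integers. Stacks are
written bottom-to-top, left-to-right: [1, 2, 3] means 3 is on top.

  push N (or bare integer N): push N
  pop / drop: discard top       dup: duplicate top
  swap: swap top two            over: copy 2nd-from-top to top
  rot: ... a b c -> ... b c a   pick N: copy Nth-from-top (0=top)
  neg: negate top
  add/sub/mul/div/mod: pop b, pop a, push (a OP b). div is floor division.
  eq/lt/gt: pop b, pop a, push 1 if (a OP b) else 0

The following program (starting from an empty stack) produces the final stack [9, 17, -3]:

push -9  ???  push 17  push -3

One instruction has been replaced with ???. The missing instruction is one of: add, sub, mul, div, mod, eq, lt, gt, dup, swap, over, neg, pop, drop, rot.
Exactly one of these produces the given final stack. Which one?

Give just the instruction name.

Stack before ???: [-9]
Stack after ???:  [9]
The instruction that transforms [-9] -> [9] is: neg

Answer: neg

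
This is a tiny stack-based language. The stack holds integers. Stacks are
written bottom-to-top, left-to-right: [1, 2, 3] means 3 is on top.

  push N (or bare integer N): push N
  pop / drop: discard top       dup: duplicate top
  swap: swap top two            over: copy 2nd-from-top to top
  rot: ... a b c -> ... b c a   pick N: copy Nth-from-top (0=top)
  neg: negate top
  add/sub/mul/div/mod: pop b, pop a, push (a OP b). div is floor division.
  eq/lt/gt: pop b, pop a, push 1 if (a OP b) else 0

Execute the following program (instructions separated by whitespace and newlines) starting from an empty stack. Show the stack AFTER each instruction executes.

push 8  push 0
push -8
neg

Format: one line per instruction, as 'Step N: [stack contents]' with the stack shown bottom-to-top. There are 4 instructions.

Step 1: [8]
Step 2: [8, 0]
Step 3: [8, 0, -8]
Step 4: [8, 0, 8]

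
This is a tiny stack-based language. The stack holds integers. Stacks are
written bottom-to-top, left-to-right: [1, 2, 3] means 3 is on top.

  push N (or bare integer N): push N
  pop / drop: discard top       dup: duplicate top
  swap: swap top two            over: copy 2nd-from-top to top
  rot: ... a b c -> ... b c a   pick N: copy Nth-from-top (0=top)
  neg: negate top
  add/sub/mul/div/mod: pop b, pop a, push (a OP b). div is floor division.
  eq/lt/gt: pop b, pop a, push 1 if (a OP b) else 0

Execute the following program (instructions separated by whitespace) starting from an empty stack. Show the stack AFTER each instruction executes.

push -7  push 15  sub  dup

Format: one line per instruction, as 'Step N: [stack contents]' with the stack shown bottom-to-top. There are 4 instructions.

Step 1: [-7]
Step 2: [-7, 15]
Step 3: [-22]
Step 4: [-22, -22]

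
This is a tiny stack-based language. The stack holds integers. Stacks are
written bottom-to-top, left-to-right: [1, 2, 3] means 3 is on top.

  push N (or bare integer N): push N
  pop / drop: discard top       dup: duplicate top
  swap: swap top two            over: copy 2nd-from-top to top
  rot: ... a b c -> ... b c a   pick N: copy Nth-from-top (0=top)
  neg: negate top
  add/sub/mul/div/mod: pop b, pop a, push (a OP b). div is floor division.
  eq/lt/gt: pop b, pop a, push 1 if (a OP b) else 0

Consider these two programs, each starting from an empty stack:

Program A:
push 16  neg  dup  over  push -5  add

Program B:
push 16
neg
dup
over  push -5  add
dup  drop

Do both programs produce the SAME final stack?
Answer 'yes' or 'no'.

Program A trace:
  After 'push 16': [16]
  After 'neg': [-16]
  After 'dup': [-16, -16]
  After 'over': [-16, -16, -16]
  After 'push -5': [-16, -16, -16, -5]
  After 'add': [-16, -16, -21]
Program A final stack: [-16, -16, -21]

Program B trace:
  After 'push 16': [16]
  After 'neg': [-16]
  After 'dup': [-16, -16]
  After 'over': [-16, -16, -16]
  After 'push -5': [-16, -16, -16, -5]
  After 'add': [-16, -16, -21]
  After 'dup': [-16, -16, -21, -21]
  After 'drop': [-16, -16, -21]
Program B final stack: [-16, -16, -21]
Same: yes

Answer: yes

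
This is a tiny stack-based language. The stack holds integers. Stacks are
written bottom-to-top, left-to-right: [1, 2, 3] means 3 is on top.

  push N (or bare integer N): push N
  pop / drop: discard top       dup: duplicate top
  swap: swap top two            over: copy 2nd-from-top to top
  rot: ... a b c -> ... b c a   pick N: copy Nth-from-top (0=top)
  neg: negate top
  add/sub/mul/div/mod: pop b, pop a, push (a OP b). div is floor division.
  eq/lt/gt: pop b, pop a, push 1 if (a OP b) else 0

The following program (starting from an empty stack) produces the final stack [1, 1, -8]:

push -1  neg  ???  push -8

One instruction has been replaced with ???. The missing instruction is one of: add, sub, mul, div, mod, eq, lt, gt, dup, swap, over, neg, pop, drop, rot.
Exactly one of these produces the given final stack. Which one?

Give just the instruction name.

Stack before ???: [1]
Stack after ???:  [1, 1]
The instruction that transforms [1] -> [1, 1] is: dup

Answer: dup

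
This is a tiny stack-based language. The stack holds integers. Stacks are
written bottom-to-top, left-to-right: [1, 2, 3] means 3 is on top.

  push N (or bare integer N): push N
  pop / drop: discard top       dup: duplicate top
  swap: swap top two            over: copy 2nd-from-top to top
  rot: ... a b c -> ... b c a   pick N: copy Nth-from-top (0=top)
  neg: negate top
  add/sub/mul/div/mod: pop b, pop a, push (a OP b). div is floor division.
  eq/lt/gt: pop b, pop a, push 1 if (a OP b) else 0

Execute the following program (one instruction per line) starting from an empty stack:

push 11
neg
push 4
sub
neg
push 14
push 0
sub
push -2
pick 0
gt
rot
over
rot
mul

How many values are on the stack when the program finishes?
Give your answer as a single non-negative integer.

After 'push 11': stack = [11] (depth 1)
After 'neg': stack = [-11] (depth 1)
After 'push 4': stack = [-11, 4] (depth 2)
After 'sub': stack = [-15] (depth 1)
After 'neg': stack = [15] (depth 1)
After 'push 14': stack = [15, 14] (depth 2)
After 'push 0': stack = [15, 14, 0] (depth 3)
After 'sub': stack = [15, 14] (depth 2)
After 'push -2': stack = [15, 14, -2] (depth 3)
After 'pick 0': stack = [15, 14, -2, -2] (depth 4)
After 'gt': stack = [15, 14, 0] (depth 3)
After 'rot': stack = [14, 0, 15] (depth 3)
After 'over': stack = [14, 0, 15, 0] (depth 4)
After 'rot': stack = [14, 15, 0, 0] (depth 4)
After 'mul': stack = [14, 15, 0] (depth 3)

Answer: 3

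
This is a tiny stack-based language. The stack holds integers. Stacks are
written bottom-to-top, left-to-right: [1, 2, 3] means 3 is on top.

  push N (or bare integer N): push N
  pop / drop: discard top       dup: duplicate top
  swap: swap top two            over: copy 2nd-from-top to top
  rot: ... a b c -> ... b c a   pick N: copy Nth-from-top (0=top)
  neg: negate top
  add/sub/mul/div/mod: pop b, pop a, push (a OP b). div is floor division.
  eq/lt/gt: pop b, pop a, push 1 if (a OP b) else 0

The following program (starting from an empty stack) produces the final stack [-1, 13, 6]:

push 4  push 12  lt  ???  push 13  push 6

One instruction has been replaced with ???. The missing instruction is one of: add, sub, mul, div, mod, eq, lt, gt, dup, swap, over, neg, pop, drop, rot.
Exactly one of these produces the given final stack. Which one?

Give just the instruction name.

Answer: neg

Derivation:
Stack before ???: [1]
Stack after ???:  [-1]
The instruction that transforms [1] -> [-1] is: neg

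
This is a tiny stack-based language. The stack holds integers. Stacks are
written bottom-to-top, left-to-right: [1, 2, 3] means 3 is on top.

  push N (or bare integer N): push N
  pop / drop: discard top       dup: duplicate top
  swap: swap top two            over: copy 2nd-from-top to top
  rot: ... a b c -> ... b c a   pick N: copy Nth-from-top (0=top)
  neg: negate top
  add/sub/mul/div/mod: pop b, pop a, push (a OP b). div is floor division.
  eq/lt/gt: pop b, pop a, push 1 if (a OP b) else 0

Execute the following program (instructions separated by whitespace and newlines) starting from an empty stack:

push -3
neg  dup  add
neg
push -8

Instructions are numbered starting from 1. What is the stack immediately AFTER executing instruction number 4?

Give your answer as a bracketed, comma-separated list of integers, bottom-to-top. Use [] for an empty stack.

Step 1 ('push -3'): [-3]
Step 2 ('neg'): [3]
Step 3 ('dup'): [3, 3]
Step 4 ('add'): [6]

Answer: [6]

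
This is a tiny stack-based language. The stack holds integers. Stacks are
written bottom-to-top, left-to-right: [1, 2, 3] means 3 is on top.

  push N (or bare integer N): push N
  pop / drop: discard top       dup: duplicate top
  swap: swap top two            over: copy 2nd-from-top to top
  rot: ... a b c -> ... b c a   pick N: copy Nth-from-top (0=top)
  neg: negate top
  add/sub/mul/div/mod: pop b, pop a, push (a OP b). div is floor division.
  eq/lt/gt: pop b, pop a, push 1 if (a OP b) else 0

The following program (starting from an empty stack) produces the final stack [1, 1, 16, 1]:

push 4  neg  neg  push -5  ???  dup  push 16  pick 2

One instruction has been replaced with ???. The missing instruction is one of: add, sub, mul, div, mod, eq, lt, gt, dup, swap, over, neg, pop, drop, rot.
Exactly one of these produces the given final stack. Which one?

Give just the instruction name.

Stack before ???: [4, -5]
Stack after ???:  [1]
The instruction that transforms [4, -5] -> [1] is: gt

Answer: gt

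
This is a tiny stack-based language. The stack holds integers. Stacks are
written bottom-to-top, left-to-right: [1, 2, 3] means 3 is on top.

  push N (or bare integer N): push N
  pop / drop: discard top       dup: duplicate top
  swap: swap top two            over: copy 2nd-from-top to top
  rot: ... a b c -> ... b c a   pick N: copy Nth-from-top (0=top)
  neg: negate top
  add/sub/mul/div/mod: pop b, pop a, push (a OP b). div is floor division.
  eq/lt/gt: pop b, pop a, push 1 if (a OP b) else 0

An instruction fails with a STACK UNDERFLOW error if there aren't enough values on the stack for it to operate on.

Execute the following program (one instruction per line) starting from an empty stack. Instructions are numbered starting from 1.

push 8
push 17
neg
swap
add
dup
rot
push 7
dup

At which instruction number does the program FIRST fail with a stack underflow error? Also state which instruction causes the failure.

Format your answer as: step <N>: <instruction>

Answer: step 7: rot

Derivation:
Step 1 ('push 8'): stack = [8], depth = 1
Step 2 ('push 17'): stack = [8, 17], depth = 2
Step 3 ('neg'): stack = [8, -17], depth = 2
Step 4 ('swap'): stack = [-17, 8], depth = 2
Step 5 ('add'): stack = [-9], depth = 1
Step 6 ('dup'): stack = [-9, -9], depth = 2
Step 7 ('rot'): needs 3 value(s) but depth is 2 — STACK UNDERFLOW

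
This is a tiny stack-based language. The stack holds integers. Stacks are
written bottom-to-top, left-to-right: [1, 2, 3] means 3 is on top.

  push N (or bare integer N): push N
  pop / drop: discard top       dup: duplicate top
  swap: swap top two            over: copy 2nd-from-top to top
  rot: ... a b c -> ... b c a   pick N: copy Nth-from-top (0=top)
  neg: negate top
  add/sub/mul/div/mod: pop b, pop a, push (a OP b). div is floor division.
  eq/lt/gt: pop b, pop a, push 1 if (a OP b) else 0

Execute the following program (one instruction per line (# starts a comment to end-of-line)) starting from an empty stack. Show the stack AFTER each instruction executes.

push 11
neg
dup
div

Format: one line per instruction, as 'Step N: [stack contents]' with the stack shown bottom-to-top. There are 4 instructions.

Step 1: [11]
Step 2: [-11]
Step 3: [-11, -11]
Step 4: [1]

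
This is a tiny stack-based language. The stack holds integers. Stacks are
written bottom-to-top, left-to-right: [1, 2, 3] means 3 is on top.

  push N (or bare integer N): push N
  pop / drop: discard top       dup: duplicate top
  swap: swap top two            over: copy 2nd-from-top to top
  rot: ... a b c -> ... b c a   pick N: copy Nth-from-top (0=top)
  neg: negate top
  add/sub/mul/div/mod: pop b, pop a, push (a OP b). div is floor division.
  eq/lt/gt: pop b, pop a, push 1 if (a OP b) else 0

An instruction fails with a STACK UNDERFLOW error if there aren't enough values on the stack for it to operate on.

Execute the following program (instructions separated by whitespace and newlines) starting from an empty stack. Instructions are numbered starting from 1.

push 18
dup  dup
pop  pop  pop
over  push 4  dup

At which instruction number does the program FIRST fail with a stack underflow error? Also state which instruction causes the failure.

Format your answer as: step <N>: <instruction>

Answer: step 7: over

Derivation:
Step 1 ('push 18'): stack = [18], depth = 1
Step 2 ('dup'): stack = [18, 18], depth = 2
Step 3 ('dup'): stack = [18, 18, 18], depth = 3
Step 4 ('pop'): stack = [18, 18], depth = 2
Step 5 ('pop'): stack = [18], depth = 1
Step 6 ('pop'): stack = [], depth = 0
Step 7 ('over'): needs 2 value(s) but depth is 0 — STACK UNDERFLOW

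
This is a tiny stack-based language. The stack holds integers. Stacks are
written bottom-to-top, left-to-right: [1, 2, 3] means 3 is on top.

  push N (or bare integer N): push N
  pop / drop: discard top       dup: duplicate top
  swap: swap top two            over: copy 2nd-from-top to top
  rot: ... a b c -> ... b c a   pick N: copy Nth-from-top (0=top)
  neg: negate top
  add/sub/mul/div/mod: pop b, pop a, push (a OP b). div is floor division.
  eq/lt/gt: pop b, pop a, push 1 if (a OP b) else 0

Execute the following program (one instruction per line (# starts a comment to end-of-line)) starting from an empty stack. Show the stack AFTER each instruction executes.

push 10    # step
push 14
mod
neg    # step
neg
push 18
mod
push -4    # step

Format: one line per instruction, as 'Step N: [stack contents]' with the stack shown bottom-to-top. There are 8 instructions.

Step 1: [10]
Step 2: [10, 14]
Step 3: [10]
Step 4: [-10]
Step 5: [10]
Step 6: [10, 18]
Step 7: [10]
Step 8: [10, -4]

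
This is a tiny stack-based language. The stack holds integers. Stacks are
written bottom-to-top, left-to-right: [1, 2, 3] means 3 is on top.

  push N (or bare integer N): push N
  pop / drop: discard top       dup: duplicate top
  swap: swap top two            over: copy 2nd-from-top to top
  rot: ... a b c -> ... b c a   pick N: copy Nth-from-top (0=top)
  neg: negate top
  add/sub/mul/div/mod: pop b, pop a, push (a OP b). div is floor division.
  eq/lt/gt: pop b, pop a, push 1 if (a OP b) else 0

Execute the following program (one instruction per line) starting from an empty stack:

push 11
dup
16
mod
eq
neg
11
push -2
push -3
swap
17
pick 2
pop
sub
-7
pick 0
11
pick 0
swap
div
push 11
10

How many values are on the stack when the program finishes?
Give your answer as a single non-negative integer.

After 'push 11': stack = [11] (depth 1)
After 'dup': stack = [11, 11] (depth 2)
After 'push 16': stack = [11, 11, 16] (depth 3)
After 'mod': stack = [11, 11] (depth 2)
After 'eq': stack = [1] (depth 1)
After 'neg': stack = [-1] (depth 1)
After 'push 11': stack = [-1, 11] (depth 2)
After 'push -2': stack = [-1, 11, -2] (depth 3)
After 'push -3': stack = [-1, 11, -2, -3] (depth 4)
After 'swap': stack = [-1, 11, -3, -2] (depth 4)
  ...
After 'pop': stack = [-1, 11, -3, -2, 17] (depth 5)
After 'sub': stack = [-1, 11, -3, -19] (depth 4)
After 'push -7': stack = [-1, 11, -3, -19, -7] (depth 5)
After 'pick 0': stack = [-1, 11, -3, -19, -7, -7] (depth 6)
After 'push 11': stack = [-1, 11, -3, -19, -7, -7, 11] (depth 7)
After 'pick 0': stack = [-1, 11, -3, -19, -7, -7, 11, 11] (depth 8)
After 'swap': stack = [-1, 11, -3, -19, -7, -7, 11, 11] (depth 8)
After 'div': stack = [-1, 11, -3, -19, -7, -7, 1] (depth 7)
After 'push 11': stack = [-1, 11, -3, -19, -7, -7, 1, 11] (depth 8)
After 'push 10': stack = [-1, 11, -3, -19, -7, -7, 1, 11, 10] (depth 9)

Answer: 9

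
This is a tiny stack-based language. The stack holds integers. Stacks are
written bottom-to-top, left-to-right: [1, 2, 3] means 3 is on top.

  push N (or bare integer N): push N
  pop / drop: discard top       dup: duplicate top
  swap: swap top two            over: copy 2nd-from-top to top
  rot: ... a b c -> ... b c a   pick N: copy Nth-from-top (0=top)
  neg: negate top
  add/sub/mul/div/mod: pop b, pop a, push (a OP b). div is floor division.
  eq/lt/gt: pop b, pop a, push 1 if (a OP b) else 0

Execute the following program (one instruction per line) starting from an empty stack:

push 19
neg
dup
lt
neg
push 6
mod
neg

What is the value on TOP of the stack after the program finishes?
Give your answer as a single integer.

After 'push 19': [19]
After 'neg': [-19]
After 'dup': [-19, -19]
After 'lt': [0]
After 'neg': [0]
After 'push 6': [0, 6]
After 'mod': [0]
After 'neg': [0]

Answer: 0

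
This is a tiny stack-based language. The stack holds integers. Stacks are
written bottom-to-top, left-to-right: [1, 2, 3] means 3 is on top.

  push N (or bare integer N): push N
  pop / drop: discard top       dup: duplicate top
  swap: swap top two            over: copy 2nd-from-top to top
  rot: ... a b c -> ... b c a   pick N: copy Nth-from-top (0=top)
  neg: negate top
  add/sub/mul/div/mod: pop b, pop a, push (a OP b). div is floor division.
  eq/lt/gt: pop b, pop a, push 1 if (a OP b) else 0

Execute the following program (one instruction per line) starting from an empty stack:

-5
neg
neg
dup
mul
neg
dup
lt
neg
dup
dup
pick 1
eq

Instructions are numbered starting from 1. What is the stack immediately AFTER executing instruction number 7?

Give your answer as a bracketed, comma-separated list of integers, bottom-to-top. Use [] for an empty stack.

Answer: [-25, -25]

Derivation:
Step 1 ('-5'): [-5]
Step 2 ('neg'): [5]
Step 3 ('neg'): [-5]
Step 4 ('dup'): [-5, -5]
Step 5 ('mul'): [25]
Step 6 ('neg'): [-25]
Step 7 ('dup'): [-25, -25]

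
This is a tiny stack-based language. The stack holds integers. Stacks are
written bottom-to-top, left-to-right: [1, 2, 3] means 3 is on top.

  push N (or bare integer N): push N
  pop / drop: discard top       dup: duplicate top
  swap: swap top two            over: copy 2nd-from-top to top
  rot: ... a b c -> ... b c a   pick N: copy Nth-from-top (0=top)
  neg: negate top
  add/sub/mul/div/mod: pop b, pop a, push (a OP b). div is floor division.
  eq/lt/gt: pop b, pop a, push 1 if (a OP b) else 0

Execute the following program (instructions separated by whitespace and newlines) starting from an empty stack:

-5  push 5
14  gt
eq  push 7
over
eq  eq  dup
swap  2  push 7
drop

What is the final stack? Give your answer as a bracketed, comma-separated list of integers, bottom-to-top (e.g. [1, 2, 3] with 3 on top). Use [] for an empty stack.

After 'push -5': [-5]
After 'push 5': [-5, 5]
After 'push 14': [-5, 5, 14]
After 'gt': [-5, 0]
After 'eq': [0]
After 'push 7': [0, 7]
After 'over': [0, 7, 0]
After 'eq': [0, 0]
After 'eq': [1]
After 'dup': [1, 1]
After 'swap': [1, 1]
After 'push 2': [1, 1, 2]
After 'push 7': [1, 1, 2, 7]
After 'drop': [1, 1, 2]

Answer: [1, 1, 2]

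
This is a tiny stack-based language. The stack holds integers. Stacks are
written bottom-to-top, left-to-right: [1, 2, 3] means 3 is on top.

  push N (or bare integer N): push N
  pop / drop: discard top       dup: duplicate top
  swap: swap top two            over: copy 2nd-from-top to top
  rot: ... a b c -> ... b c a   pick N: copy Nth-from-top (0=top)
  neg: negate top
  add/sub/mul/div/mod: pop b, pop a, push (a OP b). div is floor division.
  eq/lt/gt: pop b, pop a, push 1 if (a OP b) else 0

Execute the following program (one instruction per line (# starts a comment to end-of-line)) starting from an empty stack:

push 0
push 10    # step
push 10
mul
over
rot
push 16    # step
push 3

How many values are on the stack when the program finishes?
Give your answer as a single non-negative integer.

Answer: 5

Derivation:
After 'push 0': stack = [0] (depth 1)
After 'push 10': stack = [0, 10] (depth 2)
After 'push 10': stack = [0, 10, 10] (depth 3)
After 'mul': stack = [0, 100] (depth 2)
After 'over': stack = [0, 100, 0] (depth 3)
After 'rot': stack = [100, 0, 0] (depth 3)
After 'push 16': stack = [100, 0, 0, 16] (depth 4)
After 'push 3': stack = [100, 0, 0, 16, 3] (depth 5)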